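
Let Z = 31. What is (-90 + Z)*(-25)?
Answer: 1475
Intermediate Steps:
(-90 + Z)*(-25) = (-90 + 31)*(-25) = -59*(-25) = 1475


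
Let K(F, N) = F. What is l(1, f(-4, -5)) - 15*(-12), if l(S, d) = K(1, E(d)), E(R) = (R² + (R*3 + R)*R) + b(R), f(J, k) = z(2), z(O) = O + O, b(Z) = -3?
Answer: 181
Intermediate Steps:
z(O) = 2*O
f(J, k) = 4 (f(J, k) = 2*2 = 4)
E(R) = -3 + 5*R² (E(R) = (R² + (R*3 + R)*R) - 3 = (R² + (3*R + R)*R) - 3 = (R² + (4*R)*R) - 3 = (R² + 4*R²) - 3 = 5*R² - 3 = -3 + 5*R²)
l(S, d) = 1
l(1, f(-4, -5)) - 15*(-12) = 1 - 15*(-12) = 1 + 180 = 181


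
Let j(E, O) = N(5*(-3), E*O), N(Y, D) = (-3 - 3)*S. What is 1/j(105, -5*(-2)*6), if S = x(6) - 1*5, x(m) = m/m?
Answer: 1/24 ≈ 0.041667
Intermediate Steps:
x(m) = 1
S = -4 (S = 1 - 1*5 = 1 - 5 = -4)
N(Y, D) = 24 (N(Y, D) = (-3 - 3)*(-4) = -6*(-4) = 24)
j(E, O) = 24
1/j(105, -5*(-2)*6) = 1/24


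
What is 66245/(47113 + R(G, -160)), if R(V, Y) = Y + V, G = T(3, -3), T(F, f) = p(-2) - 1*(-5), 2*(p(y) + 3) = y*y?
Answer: 66245/46957 ≈ 1.4108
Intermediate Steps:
p(y) = -3 + y²/2 (p(y) = -3 + (y*y)/2 = -3 + y²/2)
T(F, f) = 4 (T(F, f) = (-3 + (½)*(-2)²) - 1*(-5) = (-3 + (½)*4) + 5 = (-3 + 2) + 5 = -1 + 5 = 4)
G = 4
R(V, Y) = V + Y
66245/(47113 + R(G, -160)) = 66245/(47113 + (4 - 160)) = 66245/(47113 - 156) = 66245/46957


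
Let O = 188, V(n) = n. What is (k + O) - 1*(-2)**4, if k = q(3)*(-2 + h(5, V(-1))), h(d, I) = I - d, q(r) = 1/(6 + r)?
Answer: 1540/9 ≈ 171.11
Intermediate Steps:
k = -8/9 (k = (-2 + (-1 - 1*5))/(6 + 3) = (-2 + (-1 - 5))/9 = (-2 - 6)/9 = (1/9)*(-8) = -8/9 ≈ -0.88889)
(k + O) - 1*(-2)**4 = (-8/9 + 188) - 1*(-2)**4 = 1684/9 - 1*16 = 1684/9 - 16 = 1540/9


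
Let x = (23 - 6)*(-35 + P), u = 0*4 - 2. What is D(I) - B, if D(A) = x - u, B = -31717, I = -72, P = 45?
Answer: 31889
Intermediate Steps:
u = -2 (u = 0 - 2 = -2)
x = 170 (x = (23 - 6)*(-35 + 45) = 17*10 = 170)
D(A) = 172 (D(A) = 170 - 1*(-2) = 170 + 2 = 172)
D(I) - B = 172 - 1*(-31717) = 172 + 31717 = 31889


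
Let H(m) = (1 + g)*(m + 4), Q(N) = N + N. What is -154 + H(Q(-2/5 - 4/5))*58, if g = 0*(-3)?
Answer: -306/5 ≈ -61.200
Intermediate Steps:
Q(N) = 2*N
g = 0
H(m) = 4 + m (H(m) = (1 + 0)*(m + 4) = 1*(4 + m) = 4 + m)
-154 + H(Q(-2/5 - 4/5))*58 = -154 + (4 + 2*(-2/5 - 4/5))*58 = -154 + (4 + 2*(-2*⅕ - 4*⅕))*58 = -154 + (4 + 2*(-⅖ - ⅘))*58 = -154 + (4 + 2*(-6/5))*58 = -154 + (4 - 12/5)*58 = -154 + (8/5)*58 = -154 + 464/5 = -306/5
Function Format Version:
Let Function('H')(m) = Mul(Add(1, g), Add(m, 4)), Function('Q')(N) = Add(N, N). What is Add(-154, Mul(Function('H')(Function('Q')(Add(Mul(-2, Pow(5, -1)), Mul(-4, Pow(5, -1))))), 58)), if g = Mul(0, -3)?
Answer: Rational(-306, 5) ≈ -61.200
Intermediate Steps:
Function('Q')(N) = Mul(2, N)
g = 0
Function('H')(m) = Add(4, m) (Function('H')(m) = Mul(Add(1, 0), Add(m, 4)) = Mul(1, Add(4, m)) = Add(4, m))
Add(-154, Mul(Function('H')(Function('Q')(Add(Mul(-2, Pow(5, -1)), Mul(-4, Pow(5, -1))))), 58)) = Add(-154, Mul(Add(4, Mul(2, Add(Mul(-2, Pow(5, -1)), Mul(-4, Pow(5, -1))))), 58)) = Add(-154, Mul(Add(4, Mul(2, Add(Mul(-2, Rational(1, 5)), Mul(-4, Rational(1, 5))))), 58)) = Add(-154, Mul(Add(4, Mul(2, Add(Rational(-2, 5), Rational(-4, 5)))), 58)) = Add(-154, Mul(Add(4, Mul(2, Rational(-6, 5))), 58)) = Add(-154, Mul(Add(4, Rational(-12, 5)), 58)) = Add(-154, Mul(Rational(8, 5), 58)) = Add(-154, Rational(464, 5)) = Rational(-306, 5)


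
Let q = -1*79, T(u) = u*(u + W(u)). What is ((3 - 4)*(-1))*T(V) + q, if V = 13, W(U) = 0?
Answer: 90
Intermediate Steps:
T(u) = u**2 (T(u) = u*(u + 0) = u*u = u**2)
q = -79
((3 - 4)*(-1))*T(V) + q = ((3 - 4)*(-1))*13**2 - 79 = -1*(-1)*169 - 79 = 1*169 - 79 = 169 - 79 = 90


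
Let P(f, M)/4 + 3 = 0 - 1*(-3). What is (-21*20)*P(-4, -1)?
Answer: 0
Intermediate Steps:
P(f, M) = 0 (P(f, M) = -12 + 4*(0 - 1*(-3)) = -12 + 4*(0 + 3) = -12 + 4*3 = -12 + 12 = 0)
(-21*20)*P(-4, -1) = -21*20*0 = -420*0 = 0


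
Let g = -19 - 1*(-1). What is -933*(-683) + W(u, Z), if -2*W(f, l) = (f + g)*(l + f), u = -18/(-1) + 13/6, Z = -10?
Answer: 45880415/72 ≈ 6.3723e+5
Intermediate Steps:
g = -18 (g = -19 + 1 = -18)
u = 121/6 (u = -18*(-1) + 13*(⅙) = 18 + 13/6 = 121/6 ≈ 20.167)
W(f, l) = -(-18 + f)*(f + l)/2 (W(f, l) = -(f - 18)*(l + f)/2 = -(-18 + f)*(f + l)/2)
-933*(-683) + W(u, Z) = -933*(-683) + (9*(121/6) + 9*(-10) - (121/6)²/2 - ½*121/6*(-10)) = 637239 + (363/2 - 90 - ½*14641/36 + 605/6) = 637239 + (363/2 - 90 - 14641/72 + 605/6) = 637239 - 793/72 = 45880415/72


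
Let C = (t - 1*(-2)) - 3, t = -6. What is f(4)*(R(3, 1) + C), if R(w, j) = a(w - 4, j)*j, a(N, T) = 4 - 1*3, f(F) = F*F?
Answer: -96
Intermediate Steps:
f(F) = F²
a(N, T) = 1 (a(N, T) = 4 - 3 = 1)
R(w, j) = j (R(w, j) = 1*j = j)
C = -7 (C = (-6 - 1*(-2)) - 3 = (-6 + 2) - 3 = -4 - 3 = -7)
f(4)*(R(3, 1) + C) = 4²*(1 - 7) = 16*(-6) = -96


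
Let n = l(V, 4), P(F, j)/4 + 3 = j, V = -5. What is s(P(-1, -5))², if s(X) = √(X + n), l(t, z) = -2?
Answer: -34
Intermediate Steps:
P(F, j) = -12 + 4*j
n = -2
s(X) = √(-2 + X) (s(X) = √(X - 2) = √(-2 + X))
s(P(-1, -5))² = (√(-2 + (-12 + 4*(-5))))² = (√(-2 + (-12 - 20)))² = (√(-2 - 32))² = (√(-34))² = (I*√34)² = -34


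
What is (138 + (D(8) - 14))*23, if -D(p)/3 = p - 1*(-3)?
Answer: 2093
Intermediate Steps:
D(p) = -9 - 3*p (D(p) = -3*(p - 1*(-3)) = -3*(p + 3) = -3*(3 + p) = -9 - 3*p)
(138 + (D(8) - 14))*23 = (138 + ((-9 - 3*8) - 14))*23 = (138 + ((-9 - 24) - 14))*23 = (138 + (-33 - 14))*23 = (138 - 47)*23 = 91*23 = 2093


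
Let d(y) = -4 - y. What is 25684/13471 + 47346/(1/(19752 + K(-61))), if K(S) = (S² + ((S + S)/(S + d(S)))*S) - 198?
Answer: 13658124568591/13471 ≈ 1.0139e+9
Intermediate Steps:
K(S) = -198 + S²/2 (K(S) = (S² + ((S + S)/(S + (-4 - S)))*S) - 198 = (S² + ((2*S)/(-4))*S) - 198 = (S² + ((2*S)*(-¼))*S) - 198 = (S² + (-S/2)*S) - 198 = (S² - S²/2) - 198 = S²/2 - 198 = -198 + S²/2)
25684/13471 + 47346/(1/(19752 + K(-61))) = 25684/13471 + 47346/(1/(19752 + (-198 + (½)*(-61)²))) = 25684*(1/13471) + 47346/(1/(19752 + (-198 + (½)*3721))) = 25684/13471 + 47346/(1/(19752 + (-198 + 3721/2))) = 25684/13471 + 47346/(1/(19752 + 3325/2)) = 25684/13471 + 47346/(1/(42829/2)) = 25684/13471 + 47346/(2/42829) = 25684/13471 + 47346*(42829/2) = 25684/13471 + 1013890917 = 13658124568591/13471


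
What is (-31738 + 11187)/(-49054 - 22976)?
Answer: 20551/72030 ≈ 0.28531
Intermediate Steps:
(-31738 + 11187)/(-49054 - 22976) = -20551/(-72030) = -20551*(-1/72030) = 20551/72030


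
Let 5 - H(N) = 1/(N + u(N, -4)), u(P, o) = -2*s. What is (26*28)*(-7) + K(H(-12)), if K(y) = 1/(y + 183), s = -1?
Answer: -9585566/1881 ≈ -5096.0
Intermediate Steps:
u(P, o) = 2 (u(P, o) = -2*(-1) = 2)
H(N) = 5 - 1/(2 + N) (H(N) = 5 - 1/(N + 2) = 5 - 1/(2 + N))
K(y) = 1/(183 + y)
(26*28)*(-7) + K(H(-12)) = (26*28)*(-7) + 1/(183 + (9 + 5*(-12))/(2 - 12)) = 728*(-7) + 1/(183 + (9 - 60)/(-10)) = -5096 + 1/(183 - ⅒*(-51)) = -5096 + 1/(183 + 51/10) = -5096 + 1/(1881/10) = -5096 + 10/1881 = -9585566/1881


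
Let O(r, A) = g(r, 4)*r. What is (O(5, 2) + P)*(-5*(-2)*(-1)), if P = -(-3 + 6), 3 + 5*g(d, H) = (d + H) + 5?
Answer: -80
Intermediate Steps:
g(d, H) = 2/5 + H/5 + d/5 (g(d, H) = -3/5 + ((d + H) + 5)/5 = -3/5 + ((H + d) + 5)/5 = -3/5 + (5 + H + d)/5 = -3/5 + (1 + H/5 + d/5) = 2/5 + H/5 + d/5)
O(r, A) = r*(6/5 + r/5) (O(r, A) = (2/5 + (1/5)*4 + r/5)*r = (2/5 + 4/5 + r/5)*r = (6/5 + r/5)*r = r*(6/5 + r/5))
P = -3 (P = -1*3 = -3)
(O(5, 2) + P)*(-5*(-2)*(-1)) = ((1/5)*5*(6 + 5) - 3)*(-5*(-2)*(-1)) = ((1/5)*5*11 - 3)*(10*(-1)) = (11 - 3)*(-10) = 8*(-10) = -80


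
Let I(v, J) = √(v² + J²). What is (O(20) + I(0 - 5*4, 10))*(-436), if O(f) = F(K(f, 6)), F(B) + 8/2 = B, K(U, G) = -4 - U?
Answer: 12208 - 4360*√5 ≈ 2458.7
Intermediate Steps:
F(B) = -4 + B
I(v, J) = √(J² + v²)
O(f) = -8 - f (O(f) = -4 + (-4 - f) = -8 - f)
(O(20) + I(0 - 5*4, 10))*(-436) = ((-8 - 1*20) + √(10² + (0 - 5*4)²))*(-436) = ((-8 - 20) + √(100 + (0 - 20)²))*(-436) = (-28 + √(100 + (-20)²))*(-436) = (-28 + √(100 + 400))*(-436) = (-28 + √500)*(-436) = (-28 + 10*√5)*(-436) = 12208 - 4360*√5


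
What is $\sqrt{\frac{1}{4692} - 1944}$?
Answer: $\frac{i \sqrt{10699222731}}{2346} \approx 44.091 i$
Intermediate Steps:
$\sqrt{\frac{1}{4692} - 1944} = \sqrt{- \frac{9121247}{4692}} = \frac{i \sqrt{10699222731}}{2346}$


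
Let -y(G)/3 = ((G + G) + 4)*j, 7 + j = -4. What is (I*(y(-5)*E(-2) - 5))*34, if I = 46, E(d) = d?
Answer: 611524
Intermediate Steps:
j = -11 (j = -7 - 4 = -11)
y(G) = 132 + 66*G (y(G) = -3*((G + G) + 4)*(-11) = -3*(2*G + 4)*(-11) = -3*(4 + 2*G)*(-11) = -3*(-44 - 22*G) = 132 + 66*G)
(I*(y(-5)*E(-2) - 5))*34 = (46*((132 + 66*(-5))*(-2) - 5))*34 = (46*((132 - 330)*(-2) - 5))*34 = (46*(-198*(-2) - 5))*34 = (46*(396 - 5))*34 = (46*391)*34 = 17986*34 = 611524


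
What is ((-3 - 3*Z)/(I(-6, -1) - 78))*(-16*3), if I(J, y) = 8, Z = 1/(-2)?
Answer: -36/35 ≈ -1.0286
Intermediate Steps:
Z = -½ ≈ -0.50000
((-3 - 3*Z)/(I(-6, -1) - 78))*(-16*3) = ((-3 - 3*(-½))/(8 - 78))*(-16*3) = ((-3 + 3/2)/(-70))*(-48) = -3/2*(-1/70)*(-48) = (3/140)*(-48) = -36/35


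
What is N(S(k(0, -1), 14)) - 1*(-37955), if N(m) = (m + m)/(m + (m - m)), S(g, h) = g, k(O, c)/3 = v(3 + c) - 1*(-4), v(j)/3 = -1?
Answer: 37957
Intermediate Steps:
v(j) = -3 (v(j) = 3*(-1) = -3)
k(O, c) = 3 (k(O, c) = 3*(-3 - 1*(-4)) = 3*(-3 + 4) = 3*1 = 3)
N(m) = 2 (N(m) = (2*m)/(m + 0) = (2*m)/m = 2)
N(S(k(0, -1), 14)) - 1*(-37955) = 2 - 1*(-37955) = 2 + 37955 = 37957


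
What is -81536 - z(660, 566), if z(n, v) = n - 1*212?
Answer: -81984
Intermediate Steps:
z(n, v) = -212 + n (z(n, v) = n - 212 = -212 + n)
-81536 - z(660, 566) = -81536 - (-212 + 660) = -81536 - 1*448 = -81536 - 448 = -81984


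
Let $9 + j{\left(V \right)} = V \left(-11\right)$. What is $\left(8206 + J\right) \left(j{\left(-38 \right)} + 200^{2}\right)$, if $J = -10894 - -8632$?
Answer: $240191096$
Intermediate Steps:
$j{\left(V \right)} = -9 - 11 V$ ($j{\left(V \right)} = -9 + V \left(-11\right) = -9 - 11 V$)
$J = -2262$ ($J = -10894 + 8632 = -2262$)
$\left(8206 + J\right) \left(j{\left(-38 \right)} + 200^{2}\right) = \left(8206 - 2262\right) \left(\left(-9 - -418\right) + 200^{2}\right) = 5944 \left(\left(-9 + 418\right) + 40000\right) = 5944 \left(409 + 40000\right) = 5944 \cdot 40409 = 240191096$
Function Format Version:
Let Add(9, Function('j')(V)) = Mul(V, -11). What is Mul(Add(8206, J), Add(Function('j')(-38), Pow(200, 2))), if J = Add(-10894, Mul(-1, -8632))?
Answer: 240191096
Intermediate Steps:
Function('j')(V) = Add(-9, Mul(-11, V)) (Function('j')(V) = Add(-9, Mul(V, -11)) = Add(-9, Mul(-11, V)))
J = -2262 (J = Add(-10894, 8632) = -2262)
Mul(Add(8206, J), Add(Function('j')(-38), Pow(200, 2))) = Mul(Add(8206, -2262), Add(Add(-9, Mul(-11, -38)), Pow(200, 2))) = Mul(5944, Add(Add(-9, 418), 40000)) = Mul(5944, Add(409, 40000)) = Mul(5944, 40409) = 240191096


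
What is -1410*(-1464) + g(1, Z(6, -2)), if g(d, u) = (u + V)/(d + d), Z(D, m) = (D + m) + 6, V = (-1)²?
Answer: 4128491/2 ≈ 2.0642e+6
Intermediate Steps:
V = 1
Z(D, m) = 6 + D + m
g(d, u) = (1 + u)/(2*d) (g(d, u) = (u + 1)/(d + d) = (1 + u)/((2*d)) = (1 + u)*(1/(2*d)) = (1 + u)/(2*d))
-1410*(-1464) + g(1, Z(6, -2)) = -1410*(-1464) + (½)*(1 + (6 + 6 - 2))/1 = 2064240 + (½)*1*(1 + 10) = 2064240 + (½)*1*11 = 2064240 + 11/2 = 4128491/2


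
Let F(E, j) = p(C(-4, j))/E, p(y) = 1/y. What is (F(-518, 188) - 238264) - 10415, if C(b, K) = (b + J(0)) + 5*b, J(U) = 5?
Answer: -2447498717/9842 ≈ -2.4868e+5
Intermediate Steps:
C(b, K) = 5 + 6*b (C(b, K) = (b + 5) + 5*b = (5 + b) + 5*b = 5 + 6*b)
F(E, j) = -1/(19*E) (F(E, j) = 1/((5 + 6*(-4))*E) = 1/((5 - 24)*E) = 1/((-19)*E) = -1/(19*E))
(F(-518, 188) - 238264) - 10415 = (-1/19/(-518) - 238264) - 10415 = (-1/19*(-1/518) - 238264) - 10415 = (1/9842 - 238264) - 10415 = -2344994287/9842 - 10415 = -2447498717/9842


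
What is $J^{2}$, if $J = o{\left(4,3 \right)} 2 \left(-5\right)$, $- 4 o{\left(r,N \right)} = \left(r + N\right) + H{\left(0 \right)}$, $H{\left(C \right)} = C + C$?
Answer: $\frac{1225}{4} \approx 306.25$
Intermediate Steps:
$H{\left(C \right)} = 2 C$
$o{\left(r,N \right)} = - \frac{N}{4} - \frac{r}{4}$ ($o{\left(r,N \right)} = - \frac{\left(r + N\right) + 2 \cdot 0}{4} = - \frac{\left(N + r\right) + 0}{4} = - \frac{N + r}{4} = - \frac{N}{4} - \frac{r}{4}$)
$J = \frac{35}{2}$ ($J = \left(\left(- \frac{1}{4}\right) 3 - 1\right) 2 \left(-5\right) = \left(- \frac{3}{4} - 1\right) 2 \left(-5\right) = \left(- \frac{7}{4}\right) 2 \left(-5\right) = \left(- \frac{7}{2}\right) \left(-5\right) = \frac{35}{2} \approx 17.5$)
$J^{2} = \left(\frac{35}{2}\right)^{2} = \frac{1225}{4}$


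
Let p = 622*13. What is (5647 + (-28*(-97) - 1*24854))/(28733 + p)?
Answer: -5497/12273 ≈ -0.44789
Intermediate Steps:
p = 8086
(5647 + (-28*(-97) - 1*24854))/(28733 + p) = (5647 + (-28*(-97) - 1*24854))/(28733 + 8086) = (5647 + (2716 - 24854))/36819 = (5647 - 22138)*(1/36819) = -16491*1/36819 = -5497/12273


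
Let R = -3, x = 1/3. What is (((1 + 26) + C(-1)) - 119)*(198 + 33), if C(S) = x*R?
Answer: -21483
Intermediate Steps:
x = ⅓ (x = 1*(⅓) = ⅓ ≈ 0.33333)
C(S) = -1 (C(S) = (⅓)*(-3) = -1)
(((1 + 26) + C(-1)) - 119)*(198 + 33) = (((1 + 26) - 1) - 119)*(198 + 33) = ((27 - 1) - 119)*231 = (26 - 119)*231 = -93*231 = -21483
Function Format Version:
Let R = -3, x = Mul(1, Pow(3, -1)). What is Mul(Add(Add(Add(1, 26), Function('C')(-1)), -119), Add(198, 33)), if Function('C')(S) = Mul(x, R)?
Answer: -21483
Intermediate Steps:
x = Rational(1, 3) (x = Mul(1, Rational(1, 3)) = Rational(1, 3) ≈ 0.33333)
Function('C')(S) = -1 (Function('C')(S) = Mul(Rational(1, 3), -3) = -1)
Mul(Add(Add(Add(1, 26), Function('C')(-1)), -119), Add(198, 33)) = Mul(Add(Add(Add(1, 26), -1), -119), Add(198, 33)) = Mul(Add(Add(27, -1), -119), 231) = Mul(Add(26, -119), 231) = Mul(-93, 231) = -21483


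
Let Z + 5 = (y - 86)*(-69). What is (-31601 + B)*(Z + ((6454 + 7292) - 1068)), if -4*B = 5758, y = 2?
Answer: -1220449989/2 ≈ -6.1023e+8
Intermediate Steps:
Z = 5791 (Z = -5 + (2 - 86)*(-69) = -5 - 84*(-69) = -5 + 5796 = 5791)
B = -2879/2 (B = -¼*5758 = -2879/2 ≈ -1439.5)
(-31601 + B)*(Z + ((6454 + 7292) - 1068)) = (-31601 - 2879/2)*(5791 + ((6454 + 7292) - 1068)) = -66081*(5791 + (13746 - 1068))/2 = -66081*(5791 + 12678)/2 = -66081/2*18469 = -1220449989/2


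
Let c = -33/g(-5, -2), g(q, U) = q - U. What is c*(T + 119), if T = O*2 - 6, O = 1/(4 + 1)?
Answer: 6237/5 ≈ 1247.4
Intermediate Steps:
O = ⅕ (O = 1/5 = ⅕ ≈ 0.20000)
c = 11 (c = -33/(-5 - 1*(-2)) = -33/(-5 + 2) = -33/(-3) = -33*(-⅓) = 11)
T = -28/5 (T = (⅕)*2 - 6 = ⅖ - 6 = -28/5 ≈ -5.6000)
c*(T + 119) = 11*(-28/5 + 119) = 11*(567/5) = 6237/5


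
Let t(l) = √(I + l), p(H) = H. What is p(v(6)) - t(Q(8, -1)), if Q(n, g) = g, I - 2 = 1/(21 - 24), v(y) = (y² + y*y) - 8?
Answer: 64 - √6/3 ≈ 63.183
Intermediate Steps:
v(y) = -8 + 2*y² (v(y) = (y² + y²) - 8 = 2*y² - 8 = -8 + 2*y²)
I = 5/3 (I = 2 + 1/(21 - 24) = 2 + 1/(-3) = 2 - ⅓ = 5/3 ≈ 1.6667)
t(l) = √(5/3 + l)
p(v(6)) - t(Q(8, -1)) = (-8 + 2*6²) - √(15 + 9*(-1))/3 = (-8 + 2*36) - √(15 - 9)/3 = (-8 + 72) - √6/3 = 64 - √6/3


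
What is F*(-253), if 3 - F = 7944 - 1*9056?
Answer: -282095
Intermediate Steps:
F = 1115 (F = 3 - (7944 - 1*9056) = 3 - (7944 - 9056) = 3 - 1*(-1112) = 3 + 1112 = 1115)
F*(-253) = 1115*(-253) = -282095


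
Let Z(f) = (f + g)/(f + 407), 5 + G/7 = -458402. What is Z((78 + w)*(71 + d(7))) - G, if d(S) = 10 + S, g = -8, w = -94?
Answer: 3212059265/1001 ≈ 3.2089e+6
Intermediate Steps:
G = -3208849 (G = -35 + 7*(-458402) = -35 - 3208814 = -3208849)
Z(f) = (-8 + f)/(407 + f) (Z(f) = (f - 8)/(f + 407) = (-8 + f)/(407 + f))
Z((78 + w)*(71 + d(7))) - G = (-8 + (78 - 94)*(71 + (10 + 7)))/(407 + (78 - 94)*(71 + (10 + 7))) - 1*(-3208849) = (-8 - 16*(71 + 17))/(407 - 16*(71 + 17)) + 3208849 = (-8 - 16*88)/(407 - 16*88) + 3208849 = (-8 - 1408)/(407 - 1408) + 3208849 = -1416/(-1001) + 3208849 = -1/1001*(-1416) + 3208849 = 1416/1001 + 3208849 = 3212059265/1001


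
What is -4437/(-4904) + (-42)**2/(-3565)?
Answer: 7167249/17482760 ≈ 0.40996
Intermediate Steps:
-4437/(-4904) + (-42)**2/(-3565) = -4437*(-1/4904) + 1764*(-1/3565) = 4437/4904 - 1764/3565 = 7167249/17482760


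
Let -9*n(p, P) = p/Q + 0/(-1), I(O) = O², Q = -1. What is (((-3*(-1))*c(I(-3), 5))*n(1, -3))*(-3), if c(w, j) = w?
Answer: -9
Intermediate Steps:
n(p, P) = p/9 (n(p, P) = -(p/(-1) + 0/(-1))/9 = -(p*(-1) + 0*(-1))/9 = -(-p + 0)/9 = -(-1)*p/9 = p/9)
(((-3*(-1))*c(I(-3), 5))*n(1, -3))*(-3) = ((-3*(-1)*(-3)²)*((⅑)*1))*(-3) = ((3*9)*(⅑))*(-3) = (27*(⅑))*(-3) = 3*(-3) = -9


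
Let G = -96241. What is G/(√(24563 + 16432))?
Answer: -96241*√4555/13665 ≈ -475.33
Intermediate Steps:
G/(√(24563 + 16432)) = -96241/√(24563 + 16432) = -96241*√4555/13665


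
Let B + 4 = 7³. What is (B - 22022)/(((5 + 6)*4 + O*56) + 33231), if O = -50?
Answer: -21683/30475 ≈ -0.71150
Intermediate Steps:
B = 339 (B = -4 + 7³ = -4 + 343 = 339)
(B - 22022)/(((5 + 6)*4 + O*56) + 33231) = (339 - 22022)/(((5 + 6)*4 - 50*56) + 33231) = -21683/((11*4 - 2800) + 33231) = -21683/((44 - 2800) + 33231) = -21683/(-2756 + 33231) = -21683/30475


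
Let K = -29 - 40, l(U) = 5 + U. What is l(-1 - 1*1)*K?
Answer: -207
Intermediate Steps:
K = -69
l(-1 - 1*1)*K = (5 + (-1 - 1*1))*(-69) = (5 + (-1 - 1))*(-69) = (5 - 2)*(-69) = 3*(-69) = -207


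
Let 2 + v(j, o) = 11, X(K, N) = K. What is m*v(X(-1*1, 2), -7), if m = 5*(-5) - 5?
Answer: -270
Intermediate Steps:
v(j, o) = 9 (v(j, o) = -2 + 11 = 9)
m = -30 (m = -25 - 5 = -30)
m*v(X(-1*1, 2), -7) = -30*9 = -270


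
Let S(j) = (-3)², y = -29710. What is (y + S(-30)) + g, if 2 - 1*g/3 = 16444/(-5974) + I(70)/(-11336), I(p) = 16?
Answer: -125651463761/4232579 ≈ -29687.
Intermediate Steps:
g = 60365118/4232579 (g = 6 - 3*(16444/(-5974) + 16/(-11336)) = 6 - 3*(16444*(-1/5974) + 16*(-1/11336)) = 6 - 3*(-8222/2987 - 2/1417) = 6 - 3*(-11656548/4232579) = 6 + 34969644/4232579 = 60365118/4232579 ≈ 14.262)
S(j) = 9
(y + S(-30)) + g = (-29710 + 9) + 60365118/4232579 = -29701 + 60365118/4232579 = -125651463761/4232579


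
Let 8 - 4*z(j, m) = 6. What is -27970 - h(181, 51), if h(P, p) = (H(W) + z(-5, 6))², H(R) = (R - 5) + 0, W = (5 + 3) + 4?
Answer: -112105/4 ≈ -28026.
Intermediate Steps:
W = 12 (W = 8 + 4 = 12)
z(j, m) = ½ (z(j, m) = 2 - ¼*6 = 2 - 3/2 = ½)
H(R) = -5 + R (H(R) = (-5 + R) + 0 = -5 + R)
h(P, p) = 225/4 (h(P, p) = ((-5 + 12) + ½)² = (7 + ½)² = (15/2)² = 225/4)
-27970 - h(181, 51) = -27970 - 1*225/4 = -27970 - 225/4 = -112105/4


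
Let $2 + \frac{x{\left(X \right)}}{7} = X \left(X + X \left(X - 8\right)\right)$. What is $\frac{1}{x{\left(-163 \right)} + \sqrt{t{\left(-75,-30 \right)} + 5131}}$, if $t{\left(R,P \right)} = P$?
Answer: $- \frac{31617124}{999642530026275} - \frac{\sqrt{5101}}{999642530026275} \approx -3.1628 \cdot 10^{-8}$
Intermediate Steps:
$x{\left(X \right)} = -14 + 7 X \left(X + X \left(-8 + X\right)\right)$ ($x{\left(X \right)} = -14 + 7 X \left(X + X \left(X - 8\right)\right) = -14 + 7 X \left(X + X \left(-8 + X\right)\right)$)
$\frac{1}{x{\left(-163 \right)} + \sqrt{t{\left(-75,-30 \right)} + 5131}} = \frac{1}{\left(-14 - 49 \left(-163\right)^{2} + 7 \left(-163\right)^{3}\right) + \sqrt{-30 + 5131}} = \frac{1}{\left(-14 - 1301881 + 7 \left(-4330747\right)\right) + \sqrt{5101}} = \frac{1}{\left(-14 - 1301881 - 30315229\right) + \sqrt{5101}} = \frac{1}{-31617124 + \sqrt{5101}}$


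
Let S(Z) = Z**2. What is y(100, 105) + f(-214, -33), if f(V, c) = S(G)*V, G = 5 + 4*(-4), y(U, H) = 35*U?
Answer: -22394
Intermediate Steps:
G = -11 (G = 5 - 16 = -11)
f(V, c) = 121*V (f(V, c) = (-11)**2*V = 121*V)
y(100, 105) + f(-214, -33) = 35*100 + 121*(-214) = 3500 - 25894 = -22394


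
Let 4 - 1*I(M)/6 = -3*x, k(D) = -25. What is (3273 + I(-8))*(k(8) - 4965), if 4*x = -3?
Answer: -16384665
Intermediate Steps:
x = -¾ (x = (¼)*(-3) = -¾ ≈ -0.75000)
I(M) = 21/2 (I(M) = 24 - (-18)*(-3)/4 = 24 - 6*9/4 = 24 - 27/2 = 21/2)
(3273 + I(-8))*(k(8) - 4965) = (3273 + 21/2)*(-25 - 4965) = (6567/2)*(-4990) = -16384665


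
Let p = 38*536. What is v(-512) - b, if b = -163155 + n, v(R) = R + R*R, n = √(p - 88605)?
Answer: 424787 - I*√68237 ≈ 4.2479e+5 - 261.22*I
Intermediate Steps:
p = 20368
n = I*√68237 (n = √(20368 - 88605) = √(-68237) = I*√68237 ≈ 261.22*I)
v(R) = R + R²
b = -163155 + I*√68237 ≈ -1.6316e+5 + 261.22*I
v(-512) - b = -512*(1 - 512) - (-163155 + I*√68237) = -512*(-511) + (163155 - I*√68237) = 261632 + (163155 - I*√68237) = 424787 - I*√68237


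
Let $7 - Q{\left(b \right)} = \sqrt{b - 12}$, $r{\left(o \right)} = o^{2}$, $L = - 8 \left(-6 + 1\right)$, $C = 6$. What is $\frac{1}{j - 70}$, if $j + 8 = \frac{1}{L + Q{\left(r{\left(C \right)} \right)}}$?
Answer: $- \frac{170383}{13286209} - \frac{2 \sqrt{6}}{13286209} \approx -0.012824$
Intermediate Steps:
$L = 40$ ($L = \left(-8\right) \left(-5\right) = 40$)
$Q{\left(b \right)} = 7 - \sqrt{-12 + b}$ ($Q{\left(b \right)} = 7 - \sqrt{b - 12} = 7 - \sqrt{-12 + b}$)
$j = -8 + \frac{1}{47 - 2 \sqrt{6}}$ ($j = -8 + \frac{1}{40 + \left(7 - \sqrt{-12 + 6^{2}}\right)} = -8 + \frac{1}{40 + \left(7 - \sqrt{-12 + 36}\right)} = -8 + \frac{1}{40 + \left(7 - \sqrt{24}\right)} = -8 + \frac{1}{40 + \left(7 - 2 \sqrt{6}\right)} = -8 + \frac{1}{47 - 2 \sqrt{6}} \approx -7.9762$)
$\frac{1}{j - 70} = \frac{1}{\left(- \frac{17433}{2185} + \frac{2 \sqrt{6}}{2185}\right) - 70} = \frac{1}{- \frac{170383}{2185} + \frac{2 \sqrt{6}}{2185}}$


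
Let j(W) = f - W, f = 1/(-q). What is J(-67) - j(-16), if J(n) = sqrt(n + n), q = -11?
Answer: -177/11 + I*sqrt(134) ≈ -16.091 + 11.576*I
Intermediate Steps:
J(n) = sqrt(2)*sqrt(n) (J(n) = sqrt(2*n) = sqrt(2)*sqrt(n))
f = 1/11 (f = 1/(-1*(-11)) = 1/11 ≈ 0.090909)
j(W) = 1/11 - W
J(-67) - j(-16) = sqrt(2)*sqrt(-67) - (1/11 - 1*(-16)) = sqrt(2)*(I*sqrt(67)) - (1/11 + 16) = I*sqrt(134) - 1*177/11 = I*sqrt(134) - 177/11 = -177/11 + I*sqrt(134)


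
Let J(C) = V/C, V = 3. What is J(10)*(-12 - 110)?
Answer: -183/5 ≈ -36.600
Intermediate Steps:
J(C) = 3/C
J(10)*(-12 - 110) = (3/10)*(-12 - 110) = (3*(⅒))*(-122) = (3/10)*(-122) = -183/5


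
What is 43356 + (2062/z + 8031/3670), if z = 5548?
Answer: 110353822061/2545145 ≈ 43359.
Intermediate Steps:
43356 + (2062/z + 8031/3670) = 43356 + (2062/5548 + 8031/3670) = 43356 + (2062*(1/5548) + 8031*(1/3670)) = 43356 + (1031/2774 + 8031/3670) = 43356 + 6515441/2545145 = 110353822061/2545145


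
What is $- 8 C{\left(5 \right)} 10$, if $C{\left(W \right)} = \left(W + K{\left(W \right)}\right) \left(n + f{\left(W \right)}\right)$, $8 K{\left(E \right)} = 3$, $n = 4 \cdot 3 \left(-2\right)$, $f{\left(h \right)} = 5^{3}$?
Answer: $-43430$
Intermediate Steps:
$f{\left(h \right)} = 125$
$n = -24$ ($n = 12 \left(-2\right) = -24$)
$K{\left(E \right)} = \frac{3}{8}$ ($K{\left(E \right)} = \frac{1}{8} \cdot 3 = \frac{3}{8}$)
$C{\left(W \right)} = \frac{303}{8} + 101 W$ ($C{\left(W \right)} = \left(W + \frac{3}{8}\right) \left(-24 + 125\right) = \left(\frac{3}{8} + W\right) 101 = \frac{303}{8} + 101 W$)
$- 8 C{\left(5 \right)} 10 = - 8 \left(\frac{303}{8} + 101 \cdot 5\right) 10 = - 8 \left(\frac{303}{8} + 505\right) 10 = \left(-8\right) \frac{4343}{8} \cdot 10 = \left(-4343\right) 10 = -43430$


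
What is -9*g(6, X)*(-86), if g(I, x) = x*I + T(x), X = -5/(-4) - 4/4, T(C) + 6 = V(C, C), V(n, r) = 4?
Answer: -387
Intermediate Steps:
T(C) = -2 (T(C) = -6 + 4 = -2)
X = ¼ (X = -5*(-¼) - 4*¼ = 5/4 - 1 = ¼ ≈ 0.25000)
g(I, x) = -2 + I*x (g(I, x) = x*I - 2 = I*x - 2 = -2 + I*x)
-9*g(6, X)*(-86) = -9*(-2 + 6*(¼))*(-86) = -9*(-2 + 3/2)*(-86) = -9*(-½)*(-86) = (9/2)*(-86) = -387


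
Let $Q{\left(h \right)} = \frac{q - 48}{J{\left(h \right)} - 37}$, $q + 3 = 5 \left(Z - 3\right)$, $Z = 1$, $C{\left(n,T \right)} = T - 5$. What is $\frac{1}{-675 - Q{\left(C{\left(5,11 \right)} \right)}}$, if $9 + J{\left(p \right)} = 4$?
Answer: $- \frac{42}{28411} \approx -0.0014783$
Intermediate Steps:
$C{\left(n,T \right)} = -5 + T$ ($C{\left(n,T \right)} = T - 5 = -5 + T$)
$J{\left(p \right)} = -5$ ($J{\left(p \right)} = -9 + 4 = -5$)
$q = -13$ ($q = -3 + 5 \left(1 - 3\right) = -3 + 5 \left(-2\right) = -3 - 10 = -13$)
$Q{\left(h \right)} = \frac{61}{42}$ ($Q{\left(h \right)} = \frac{-13 - 48}{-5 - 37} = - \frac{61}{-42} = \left(-61\right) \left(- \frac{1}{42}\right) = \frac{61}{42}$)
$\frac{1}{-675 - Q{\left(C{\left(5,11 \right)} \right)}} = \frac{1}{-675 - \frac{61}{42}} = \frac{1}{- \frac{28411}{42}} = - \frac{42}{28411}$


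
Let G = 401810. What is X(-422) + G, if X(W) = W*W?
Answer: 579894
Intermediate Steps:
X(W) = W²
X(-422) + G = (-422)² + 401810 = 178084 + 401810 = 579894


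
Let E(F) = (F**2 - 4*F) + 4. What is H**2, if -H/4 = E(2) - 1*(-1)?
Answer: 16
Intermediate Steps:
E(F) = 4 + F**2 - 4*F
H = -4 (H = -4*((4 + 2**2 - 4*2) - 1*(-1)) = -4*((4 + 4 - 8) + 1) = -4*(0 + 1) = -4*1 = -4)
H**2 = (-4)**2 = 16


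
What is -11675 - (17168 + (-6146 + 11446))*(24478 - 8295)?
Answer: -363611319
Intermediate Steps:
-11675 - (17168 + (-6146 + 11446))*(24478 - 8295) = -11675 - (17168 + 5300)*16183 = -11675 - 22468*16183 = -11675 - 1*363599644 = -11675 - 363599644 = -363611319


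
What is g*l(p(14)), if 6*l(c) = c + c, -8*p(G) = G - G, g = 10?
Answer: 0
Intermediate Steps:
p(G) = 0 (p(G) = -(G - G)/8 = -1/8*0 = 0)
l(c) = c/3 (l(c) = (c + c)/6 = (2*c)/6 = c/3)
g*l(p(14)) = 10*((1/3)*0) = 10*0 = 0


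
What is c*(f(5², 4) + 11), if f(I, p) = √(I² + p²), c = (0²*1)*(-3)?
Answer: 0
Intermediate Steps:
c = 0 (c = (0*1)*(-3) = 0*(-3) = 0)
c*(f(5², 4) + 11) = 0*(√((5²)² + 4²) + 11) = 0*(√(25² + 16) + 11) = 0*(√(625 + 16) + 11) = 0*(√641 + 11) = 0*(11 + √641) = 0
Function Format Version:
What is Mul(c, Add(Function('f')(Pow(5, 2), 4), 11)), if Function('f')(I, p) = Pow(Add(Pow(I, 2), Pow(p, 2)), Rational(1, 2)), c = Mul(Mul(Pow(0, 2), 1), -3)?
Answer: 0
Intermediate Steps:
c = 0 (c = Mul(Mul(0, 1), -3) = Mul(0, -3) = 0)
Mul(c, Add(Function('f')(Pow(5, 2), 4), 11)) = Mul(0, Add(Pow(Add(Pow(Pow(5, 2), 2), Pow(4, 2)), Rational(1, 2)), 11)) = Mul(0, Add(Pow(Add(Pow(25, 2), 16), Rational(1, 2)), 11)) = Mul(0, Add(Pow(Add(625, 16), Rational(1, 2)), 11)) = Mul(0, Add(Pow(641, Rational(1, 2)), 11)) = Mul(0, Add(11, Pow(641, Rational(1, 2)))) = 0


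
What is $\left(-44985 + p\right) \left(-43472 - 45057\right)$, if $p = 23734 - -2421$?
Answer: $1667001070$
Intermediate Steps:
$p = 26155$ ($p = 23734 + 2421 = 26155$)
$\left(-44985 + p\right) \left(-43472 - 45057\right) = \left(-44985 + 26155\right) \left(-43472 - 45057\right) = \left(-18830\right) \left(-88529\right) = 1667001070$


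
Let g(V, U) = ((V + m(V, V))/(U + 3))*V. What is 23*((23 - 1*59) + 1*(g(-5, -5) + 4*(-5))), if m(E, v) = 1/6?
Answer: -18791/12 ≈ -1565.9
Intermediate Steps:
m(E, v) = ⅙
g(V, U) = V*(⅙ + V)/(3 + U) (g(V, U) = ((V + ⅙)/(U + 3))*V = ((⅙ + V)/(3 + U))*V = V*(⅙ + V)/(3 + U))
23*((23 - 1*59) + 1*(g(-5, -5) + 4*(-5))) = 23*((23 - 1*59) + 1*((⅙)*(-5)*(1 + 6*(-5))/(3 - 5) + 4*(-5))) = 23*((23 - 59) + 1*((⅙)*(-5)*(1 - 30)/(-2) - 20)) = 23*(-36 + 1*((⅙)*(-5)*(-½)*(-29) - 20)) = 23*(-36 + 1*(-145/12 - 20)) = 23*(-36 + 1*(-385/12)) = 23*(-36 - 385/12) = 23*(-817/12) = -18791/12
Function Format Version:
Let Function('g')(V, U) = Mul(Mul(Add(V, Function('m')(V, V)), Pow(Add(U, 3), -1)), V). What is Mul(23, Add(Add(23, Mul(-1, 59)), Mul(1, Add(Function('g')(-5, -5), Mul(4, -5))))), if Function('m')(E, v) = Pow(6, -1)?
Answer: Rational(-18791, 12) ≈ -1565.9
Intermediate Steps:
Function('m')(E, v) = Rational(1, 6)
Function('g')(V, U) = Mul(V, Pow(Add(3, U), -1), Add(Rational(1, 6), V)) (Function('g')(V, U) = Mul(Mul(Add(V, Rational(1, 6)), Pow(Add(U, 3), -1)), V) = Mul(Mul(Add(Rational(1, 6), V), Pow(Add(3, U), -1)), V) = Mul(Mul(Pow(Add(3, U), -1), Add(Rational(1, 6), V)), V) = Mul(V, Pow(Add(3, U), -1), Add(Rational(1, 6), V)))
Mul(23, Add(Add(23, Mul(-1, 59)), Mul(1, Add(Function('g')(-5, -5), Mul(4, -5))))) = Mul(23, Add(Add(23, Mul(-1, 59)), Mul(1, Add(Mul(Rational(1, 6), -5, Pow(Add(3, -5), -1), Add(1, Mul(6, -5))), Mul(4, -5))))) = Mul(23, Add(Add(23, -59), Mul(1, Add(Mul(Rational(1, 6), -5, Pow(-2, -1), Add(1, -30)), -20)))) = Mul(23, Add(-36, Mul(1, Add(Mul(Rational(1, 6), -5, Rational(-1, 2), -29), -20)))) = Mul(23, Add(-36, Mul(1, Add(Rational(-145, 12), -20)))) = Mul(23, Add(-36, Mul(1, Rational(-385, 12)))) = Mul(23, Add(-36, Rational(-385, 12))) = Mul(23, Rational(-817, 12)) = Rational(-18791, 12)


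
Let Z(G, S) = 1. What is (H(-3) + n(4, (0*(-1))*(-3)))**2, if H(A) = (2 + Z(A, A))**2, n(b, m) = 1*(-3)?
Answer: 36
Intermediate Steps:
n(b, m) = -3
H(A) = 9 (H(A) = (2 + 1)**2 = 3**2 = 9)
(H(-3) + n(4, (0*(-1))*(-3)))**2 = (9 - 3)**2 = 6**2 = 36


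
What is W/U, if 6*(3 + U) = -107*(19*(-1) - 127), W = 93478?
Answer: 140217/3901 ≈ 35.944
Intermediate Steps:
U = 7802/3 (U = -3 + (-107*(19*(-1) - 127))/6 = -3 + (-107*(-19 - 127))/6 = -3 + (-107*(-146))/6 = -3 + (1/6)*15622 = -3 + 7811/3 = 7802/3 ≈ 2600.7)
W/U = 93478/(7802/3) = 93478*(3/7802) = 140217/3901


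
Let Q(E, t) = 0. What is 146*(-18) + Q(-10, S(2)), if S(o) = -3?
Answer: -2628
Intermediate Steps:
146*(-18) + Q(-10, S(2)) = 146*(-18) + 0 = -2628 + 0 = -2628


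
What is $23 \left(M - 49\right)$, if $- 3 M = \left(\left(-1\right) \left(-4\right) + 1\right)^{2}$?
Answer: $- \frac{3956}{3} \approx -1318.7$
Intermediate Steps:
$M = - \frac{25}{3}$ ($M = - \frac{\left(\left(-1\right) \left(-4\right) + 1\right)^{2}}{3} = - \frac{\left(4 + 1\right)^{2}}{3} = - \frac{5^{2}}{3} = \left(- \frac{1}{3}\right) 25 = - \frac{25}{3} \approx -8.3333$)
$23 \left(M - 49\right) = 23 \left(- \frac{25}{3} - 49\right) = 23 \left(- \frac{172}{3}\right) = - \frac{3956}{3}$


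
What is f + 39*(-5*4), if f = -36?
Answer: -816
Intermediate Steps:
f + 39*(-5*4) = -36 + 39*(-5*4) = -36 + 39*(-20) = -36 - 780 = -816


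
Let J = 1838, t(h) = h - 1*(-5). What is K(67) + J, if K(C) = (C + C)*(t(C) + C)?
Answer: 20464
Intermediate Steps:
t(h) = 5 + h (t(h) = h + 5 = 5 + h)
K(C) = 2*C*(5 + 2*C) (K(C) = (C + C)*((5 + C) + C) = (2*C)*(5 + 2*C) = 2*C*(5 + 2*C))
K(67) + J = 2*67*(5 + 2*67) + 1838 = 2*67*(5 + 134) + 1838 = 2*67*139 + 1838 = 18626 + 1838 = 20464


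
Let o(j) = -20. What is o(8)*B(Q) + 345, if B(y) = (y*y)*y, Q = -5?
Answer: 2845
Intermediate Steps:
B(y) = y**3 (B(y) = y**2*y = y**3)
o(8)*B(Q) + 345 = -20*(-5)**3 + 345 = -20*(-125) + 345 = 2500 + 345 = 2845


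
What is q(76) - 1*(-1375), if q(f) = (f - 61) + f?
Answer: 1466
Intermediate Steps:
q(f) = -61 + 2*f (q(f) = (-61 + f) + f = -61 + 2*f)
q(76) - 1*(-1375) = (-61 + 2*76) - 1*(-1375) = (-61 + 152) + 1375 = 91 + 1375 = 1466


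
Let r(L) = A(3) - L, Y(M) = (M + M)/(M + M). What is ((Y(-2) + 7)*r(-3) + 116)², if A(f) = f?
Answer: 26896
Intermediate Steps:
Y(M) = 1 (Y(M) = (2*M)/((2*M)) = (2*M)*(1/(2*M)) = 1)
r(L) = 3 - L
((Y(-2) + 7)*r(-3) + 116)² = ((1 + 7)*(3 - 1*(-3)) + 116)² = (8*(3 + 3) + 116)² = (8*6 + 116)² = (48 + 116)² = 164² = 26896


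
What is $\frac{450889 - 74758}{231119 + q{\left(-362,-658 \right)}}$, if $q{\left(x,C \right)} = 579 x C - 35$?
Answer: $\frac{17911}{6578408} \approx 0.0027227$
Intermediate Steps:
$q{\left(x,C \right)} = -35 + 579 C x$ ($q{\left(x,C \right)} = 579 C x - 35 = -35 + 579 C x$)
$\frac{450889 - 74758}{231119 + q{\left(-362,-658 \right)}} = \frac{450889 - 74758}{231119 - \left(35 + 380982 \left(-362\right)\right)} = \frac{376131}{231119 + \left(-35 + 137915484\right)} = \frac{376131}{231119 + 137915449} = \frac{376131}{138146568} = 376131 \cdot \frac{1}{138146568} = \frac{17911}{6578408}$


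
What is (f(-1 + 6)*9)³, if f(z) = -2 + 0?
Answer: -5832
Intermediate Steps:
f(z) = -2
(f(-1 + 6)*9)³ = (-2*9)³ = (-18)³ = -5832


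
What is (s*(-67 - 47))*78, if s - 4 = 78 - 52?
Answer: -266760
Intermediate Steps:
s = 30 (s = 4 + (78 - 52) = 4 + 26 = 30)
(s*(-67 - 47))*78 = (30*(-67 - 47))*78 = (30*(-114))*78 = -3420*78 = -266760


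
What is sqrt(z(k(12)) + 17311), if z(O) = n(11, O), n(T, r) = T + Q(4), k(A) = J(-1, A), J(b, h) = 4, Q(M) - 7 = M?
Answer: sqrt(17333) ≈ 131.65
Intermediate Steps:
Q(M) = 7 + M
k(A) = 4
n(T, r) = 11 + T (n(T, r) = T + (7 + 4) = T + 11 = 11 + T)
z(O) = 22 (z(O) = 11 + 11 = 22)
sqrt(z(k(12)) + 17311) = sqrt(22 + 17311) = sqrt(17333)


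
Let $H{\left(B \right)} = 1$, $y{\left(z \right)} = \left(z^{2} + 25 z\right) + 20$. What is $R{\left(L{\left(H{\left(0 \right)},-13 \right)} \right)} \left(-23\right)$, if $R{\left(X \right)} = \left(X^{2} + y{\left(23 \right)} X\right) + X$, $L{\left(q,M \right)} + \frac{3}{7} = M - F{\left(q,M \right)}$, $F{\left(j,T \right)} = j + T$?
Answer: $\frac{1808950}{49} \approx 36917.0$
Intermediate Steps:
$F{\left(j,T \right)} = T + j$
$y{\left(z \right)} = 20 + z^{2} + 25 z$
$L{\left(q,M \right)} = - \frac{3}{7} - q$ ($L{\left(q,M \right)} = - \frac{3}{7} + \left(M - \left(M + q\right)\right) = - \frac{3}{7} - q$)
$R{\left(X \right)} = X^{2} + 1125 X$ ($R{\left(X \right)} = \left(X^{2} + \left(20 + 23^{2} + 25 \cdot 23\right) X\right) + X = \left(X^{2} + \left(20 + 529 + 575\right) X\right) + X = \left(X^{2} + 1124 X\right) + X = X^{2} + 1125 X$)
$R{\left(L{\left(H{\left(0 \right)},-13 \right)} \right)} \left(-23\right) = \left(- \frac{3}{7} - 1\right) \left(1125 - \frac{10}{7}\right) \left(-23\right) = - \frac{10 \left(1125 - \frac{10}{7}\right)}{7} \left(-23\right) = \left(- \frac{10}{7}\right) \frac{7865}{7} \left(-23\right) = \left(- \frac{78650}{49}\right) \left(-23\right) = \frac{1808950}{49}$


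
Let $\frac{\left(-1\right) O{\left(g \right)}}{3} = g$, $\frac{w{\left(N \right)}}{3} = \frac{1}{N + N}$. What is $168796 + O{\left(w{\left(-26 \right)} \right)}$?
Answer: $\frac{8777401}{52} \approx 1.688 \cdot 10^{5}$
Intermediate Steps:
$w{\left(N \right)} = \frac{3}{2 N}$ ($w{\left(N \right)} = \frac{3}{N + N} = \frac{3}{2 N}$)
$O{\left(g \right)} = - 3 g$
$168796 + O{\left(w{\left(-26 \right)} \right)} = 168796 - 3 \frac{3}{2 \left(-26\right)} = 168796 - 3 \cdot \frac{3}{2} \left(- \frac{1}{26}\right) = 168796 - - \frac{9}{52} = 168796 + \frac{9}{52} = \frac{8777401}{52}$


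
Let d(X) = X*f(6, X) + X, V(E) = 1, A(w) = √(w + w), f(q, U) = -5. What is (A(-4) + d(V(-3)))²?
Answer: 8 - 16*I*√2 ≈ 8.0 - 22.627*I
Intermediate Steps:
A(w) = √2*√w (A(w) = √(2*w) = √2*√w)
d(X) = -4*X (d(X) = X*(-5) + X = -5*X + X = -4*X)
(A(-4) + d(V(-3)))² = (√2*√(-4) - 4*1)² = (√2*(2*I) - 4)² = (2*I*√2 - 4)² = (-4 + 2*I*√2)²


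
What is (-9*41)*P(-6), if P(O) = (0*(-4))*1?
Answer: 0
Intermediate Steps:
P(O) = 0 (P(O) = 0*1 = 0)
(-9*41)*P(-6) = -9*41*0 = -369*0 = 0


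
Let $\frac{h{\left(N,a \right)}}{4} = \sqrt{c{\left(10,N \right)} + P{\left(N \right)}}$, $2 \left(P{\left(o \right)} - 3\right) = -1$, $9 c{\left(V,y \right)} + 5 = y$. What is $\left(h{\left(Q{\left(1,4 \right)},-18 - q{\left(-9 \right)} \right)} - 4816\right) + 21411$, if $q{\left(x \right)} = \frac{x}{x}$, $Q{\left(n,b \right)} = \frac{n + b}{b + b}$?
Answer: $16595 + \frac{\sqrt{290}}{3} \approx 16601.0$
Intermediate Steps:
$c{\left(V,y \right)} = - \frac{5}{9} + \frac{y}{9}$
$Q{\left(n,b \right)} = \frac{b + n}{2 b}$
$q{\left(x \right)} = 1$
$P{\left(o \right)} = \frac{5}{2}$ ($P{\left(o \right)} = 3 + \frac{1}{2} \left(-1\right) = 3 - \frac{1}{2} = \frac{5}{2}$)
$h{\left(N,a \right)} = 4 \sqrt{\frac{35}{18} + \frac{N}{9}}$ ($h{\left(N,a \right)} = 4 \sqrt{\left(- \frac{5}{9} + \frac{N}{9}\right) + \frac{5}{2}} = 4 \sqrt{\frac{35}{18} + \frac{N}{9}}$)
$\left(h{\left(Q{\left(1,4 \right)},-18 - q{\left(-9 \right)} \right)} - 4816\right) + 21411 = \left(\frac{2 \sqrt{70 + 4 \frac{4 + 1}{2 \cdot 4}}}{3} - 4816\right) + 21411 = \left(\frac{2 \sqrt{70 + 4 \cdot \frac{1}{2} \cdot \frac{1}{4} \cdot 5}}{3} - 4816\right) + 21411 = \left(\frac{2 \sqrt{70 + 4 \cdot \frac{5}{8}}}{3} - 4816\right) + 21411 = \left(\frac{2 \sqrt{70 + \frac{5}{2}}}{3} - 4816\right) + 21411 = \left(\frac{2 \sqrt{\frac{145}{2}}}{3} - 4816\right) + 21411 = \left(\frac{2 \frac{\sqrt{290}}{2}}{3} - 4816\right) + 21411 = \left(\frac{\sqrt{290}}{3} - 4816\right) + 21411 = \left(-4816 + \frac{\sqrt{290}}{3}\right) + 21411 = 16595 + \frac{\sqrt{290}}{3}$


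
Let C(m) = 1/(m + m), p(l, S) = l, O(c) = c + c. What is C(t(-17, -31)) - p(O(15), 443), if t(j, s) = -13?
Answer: -781/26 ≈ -30.038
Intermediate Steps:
O(c) = 2*c
C(m) = 1/(2*m)
C(t(-17, -31)) - p(O(15), 443) = (½)/(-13) - 2*15 = (½)*(-1/13) - 1*30 = -1/26 - 30 = -781/26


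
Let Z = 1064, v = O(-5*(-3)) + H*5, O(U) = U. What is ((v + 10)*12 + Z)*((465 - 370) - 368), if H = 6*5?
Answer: -863772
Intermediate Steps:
H = 30
v = 165 (v = -5*(-3) + 30*5 = 15 + 150 = 165)
((v + 10)*12 + Z)*((465 - 370) - 368) = ((165 + 10)*12 + 1064)*((465 - 370) - 368) = (175*12 + 1064)*(95 - 368) = (2100 + 1064)*(-273) = 3164*(-273) = -863772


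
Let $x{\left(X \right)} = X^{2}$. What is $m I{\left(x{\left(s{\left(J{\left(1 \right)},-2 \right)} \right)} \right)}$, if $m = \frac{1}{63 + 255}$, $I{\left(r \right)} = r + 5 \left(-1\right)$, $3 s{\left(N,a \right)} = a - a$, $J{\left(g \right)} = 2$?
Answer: $- \frac{5}{318} \approx -0.015723$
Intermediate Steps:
$s{\left(N,a \right)} = 0$ ($s{\left(N,a \right)} = \frac{a - a}{3} = \frac{1}{3} \cdot 0 = 0$)
$I{\left(r \right)} = -5 + r$ ($I{\left(r \right)} = r - 5 = -5 + r$)
$m = \frac{1}{318} \approx 0.0031447$
$m I{\left(x{\left(s{\left(J{\left(1 \right)},-2 \right)} \right)} \right)} = \frac{-5 + 0^{2}}{318} = \frac{-5 + 0}{318} = \frac{1}{318} \left(-5\right) = - \frac{5}{318}$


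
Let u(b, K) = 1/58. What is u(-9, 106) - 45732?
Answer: -2652455/58 ≈ -45732.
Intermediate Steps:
u(b, K) = 1/58
u(-9, 106) - 45732 = 1/58 - 45732 = -2652455/58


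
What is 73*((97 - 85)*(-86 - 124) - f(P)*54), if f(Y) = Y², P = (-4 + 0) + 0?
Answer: -247032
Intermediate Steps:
P = -4 (P = -4 + 0 = -4)
73*((97 - 85)*(-86 - 124) - f(P)*54) = 73*((97 - 85)*(-86 - 124) - (-4)²*54) = 73*(12*(-210) - 16*54) = 73*(-2520 - 1*864) = 73*(-2520 - 864) = 73*(-3384) = -247032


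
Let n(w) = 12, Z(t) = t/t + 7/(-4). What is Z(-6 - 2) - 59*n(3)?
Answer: -2835/4 ≈ -708.75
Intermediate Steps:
Z(t) = -¾ (Z(t) = 1 + 7*(-¼) = 1 - 7/4 = -¾)
Z(-6 - 2) - 59*n(3) = -¾ - 59*12 = -¾ - 708 = -2835/4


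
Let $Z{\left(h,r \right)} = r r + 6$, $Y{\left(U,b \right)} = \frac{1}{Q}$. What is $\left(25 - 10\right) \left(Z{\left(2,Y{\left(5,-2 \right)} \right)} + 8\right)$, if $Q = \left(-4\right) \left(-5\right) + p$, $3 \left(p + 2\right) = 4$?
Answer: $\frac{706575}{3364} \approx 210.04$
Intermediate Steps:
$p = - \frac{2}{3}$ ($p = -2 + \frac{1}{3} \cdot 4 = -2 + \frac{4}{3} = - \frac{2}{3} \approx -0.66667$)
$Q = \frac{58}{3}$ ($Q = \left(-4\right) \left(-5\right) - \frac{2}{3} = 20 - \frac{2}{3} = \frac{58}{3} \approx 19.333$)
$Y{\left(U,b \right)} = \frac{3}{58}$ ($Y{\left(U,b \right)} = \frac{1}{\frac{58}{3}} = \frac{3}{58}$)
$Z{\left(h,r \right)} = 6 + r^{2}$ ($Z{\left(h,r \right)} = r^{2} + 6 = 6 + r^{2}$)
$\left(25 - 10\right) \left(Z{\left(2,Y{\left(5,-2 \right)} \right)} + 8\right) = \left(25 - 10\right) \left(\left(6 + \left(\frac{3}{58}\right)^{2}\right) + 8\right) = \left(25 - 10\right) \left(\left(6 + \frac{9}{3364}\right) + 8\right) = \left(25 - 10\right) \left(\frac{20193}{3364} + 8\right) = 15 \cdot \frac{47105}{3364} = \frac{706575}{3364}$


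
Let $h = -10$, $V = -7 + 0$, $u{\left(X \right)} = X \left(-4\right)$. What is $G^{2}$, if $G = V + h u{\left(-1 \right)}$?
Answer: $2209$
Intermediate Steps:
$u{\left(X \right)} = - 4 X$
$V = -7$
$G = -47$ ($G = -7 - 10 \left(\left(-4\right) \left(-1\right)\right) = -7 - 40 = -47$)
$G^{2} = \left(-47\right)^{2} = 2209$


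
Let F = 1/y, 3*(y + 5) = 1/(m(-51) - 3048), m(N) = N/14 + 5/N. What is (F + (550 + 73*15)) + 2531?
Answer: 45495144785/10894953 ≈ 4175.8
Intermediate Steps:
m(N) = 5/N + N/14 (m(N) = N*(1/14) + 5/N = N/14 + 5/N = 5/N + N/14)
y = -10894953/2178943 (y = -5 + 1/(3*((5/(-51) + (1/14)*(-51)) - 3048)) = -5 + 1/(3*((5*(-1/51) - 51/14) - 3048)) = -5 + 1/(3*((-5/51 - 51/14) - 3048)) = -5 + 1/(3*(-2671/714 - 3048)) = -5 + 1/(3*(-2178943/714)) = -5 + (⅓)*(-714/2178943) = -5 - 238/2178943 = -10894953/2178943 ≈ -5.0001)
F = -2178943/10894953 (F = 1/(-10894953/2178943) = -2178943/10894953 ≈ -0.20000)
(F + (550 + 73*15)) + 2531 = (-2178943/10894953 + (550 + 73*15)) + 2531 = (-2178943/10894953 + (550 + 1095)) + 2531 = (-2178943/10894953 + 1645) + 2531 = 17920018742/10894953 + 2531 = 45495144785/10894953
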